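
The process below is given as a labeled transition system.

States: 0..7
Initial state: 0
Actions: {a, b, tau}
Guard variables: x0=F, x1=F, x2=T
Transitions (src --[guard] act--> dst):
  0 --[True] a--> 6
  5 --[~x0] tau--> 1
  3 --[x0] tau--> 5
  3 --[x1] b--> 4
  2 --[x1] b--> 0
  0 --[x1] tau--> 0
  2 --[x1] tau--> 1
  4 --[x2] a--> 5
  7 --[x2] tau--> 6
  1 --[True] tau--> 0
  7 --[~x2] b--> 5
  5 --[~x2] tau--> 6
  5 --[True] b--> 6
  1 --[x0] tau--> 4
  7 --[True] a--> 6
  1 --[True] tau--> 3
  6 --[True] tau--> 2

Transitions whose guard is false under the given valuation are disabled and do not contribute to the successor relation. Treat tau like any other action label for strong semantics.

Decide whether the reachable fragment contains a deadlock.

Answer: DEADLOCK at state 2

Trace:
Reach set: {0,2,6}
  0: a→6  [1 exit(s)]
  2: ∅  [no exit]
  6: tau→2  [1 exit(s)]
Path to 2: a·tau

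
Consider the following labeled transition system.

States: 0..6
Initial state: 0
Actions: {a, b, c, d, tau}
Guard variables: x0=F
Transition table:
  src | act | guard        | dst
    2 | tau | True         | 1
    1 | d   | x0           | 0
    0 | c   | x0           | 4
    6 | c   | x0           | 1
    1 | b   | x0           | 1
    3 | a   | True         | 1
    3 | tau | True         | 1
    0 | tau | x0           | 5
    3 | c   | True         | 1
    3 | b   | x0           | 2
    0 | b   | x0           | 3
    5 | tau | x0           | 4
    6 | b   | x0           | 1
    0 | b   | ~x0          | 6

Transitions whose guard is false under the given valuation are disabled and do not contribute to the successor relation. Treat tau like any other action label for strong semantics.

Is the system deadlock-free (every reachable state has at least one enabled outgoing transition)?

Answer: DEADLOCK at state 6

Trace:
R = {0,6}
  0: b→6  [1 out]
  6: ∅  [STUCK]
Path to 6: b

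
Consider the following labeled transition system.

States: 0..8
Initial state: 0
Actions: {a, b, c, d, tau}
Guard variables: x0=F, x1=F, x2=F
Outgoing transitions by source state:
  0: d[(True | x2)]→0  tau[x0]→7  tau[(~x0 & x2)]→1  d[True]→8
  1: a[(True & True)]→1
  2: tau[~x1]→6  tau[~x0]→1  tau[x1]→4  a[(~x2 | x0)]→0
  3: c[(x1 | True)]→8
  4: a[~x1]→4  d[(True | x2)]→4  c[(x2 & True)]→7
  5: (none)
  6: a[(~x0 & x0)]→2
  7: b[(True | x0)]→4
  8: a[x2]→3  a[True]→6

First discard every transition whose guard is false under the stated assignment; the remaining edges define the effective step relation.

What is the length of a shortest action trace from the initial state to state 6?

Answer: 2

Working:
BFS to 6:
  L0 = {0}
  L1 = {8}
  L2 = {6}
6 enters at depth 2; path d·a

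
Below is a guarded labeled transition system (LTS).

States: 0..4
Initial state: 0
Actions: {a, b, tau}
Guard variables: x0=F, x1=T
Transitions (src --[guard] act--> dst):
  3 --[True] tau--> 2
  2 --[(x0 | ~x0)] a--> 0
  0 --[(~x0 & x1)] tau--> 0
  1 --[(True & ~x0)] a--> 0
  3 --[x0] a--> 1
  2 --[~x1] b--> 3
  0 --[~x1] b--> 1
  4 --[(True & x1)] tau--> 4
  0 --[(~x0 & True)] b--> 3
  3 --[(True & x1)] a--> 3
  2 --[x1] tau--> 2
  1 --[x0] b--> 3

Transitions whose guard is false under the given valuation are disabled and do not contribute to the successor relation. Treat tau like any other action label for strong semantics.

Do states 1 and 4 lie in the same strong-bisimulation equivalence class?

Answer: NOT BISIMILAR

Working:
Compute ~ classes (split until stable):
  P[0] = {{0,1,2,3,4}}
  P[1] = {{0},{1},{2,3},{4}}
  P[2] = {{0},{1},{2},{3},{4}}
stable after 3 split(s): 5 block(s)
[1]={1}  [4]={4}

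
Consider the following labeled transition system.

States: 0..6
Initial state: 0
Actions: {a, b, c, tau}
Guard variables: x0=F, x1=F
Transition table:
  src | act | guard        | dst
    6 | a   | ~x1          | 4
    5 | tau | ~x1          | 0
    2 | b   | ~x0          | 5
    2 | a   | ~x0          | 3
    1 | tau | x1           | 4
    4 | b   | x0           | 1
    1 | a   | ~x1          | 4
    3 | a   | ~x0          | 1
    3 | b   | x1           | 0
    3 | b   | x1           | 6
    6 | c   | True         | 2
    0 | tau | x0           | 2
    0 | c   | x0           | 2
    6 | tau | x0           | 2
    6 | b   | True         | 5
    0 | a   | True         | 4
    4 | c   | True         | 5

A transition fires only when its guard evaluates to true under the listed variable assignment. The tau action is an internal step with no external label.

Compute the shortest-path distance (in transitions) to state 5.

BFS to 5:
  L0 = {0}
  L1 = {4}
  L2 = {5}
first hit 5 at d=2 via a·c

Answer: 2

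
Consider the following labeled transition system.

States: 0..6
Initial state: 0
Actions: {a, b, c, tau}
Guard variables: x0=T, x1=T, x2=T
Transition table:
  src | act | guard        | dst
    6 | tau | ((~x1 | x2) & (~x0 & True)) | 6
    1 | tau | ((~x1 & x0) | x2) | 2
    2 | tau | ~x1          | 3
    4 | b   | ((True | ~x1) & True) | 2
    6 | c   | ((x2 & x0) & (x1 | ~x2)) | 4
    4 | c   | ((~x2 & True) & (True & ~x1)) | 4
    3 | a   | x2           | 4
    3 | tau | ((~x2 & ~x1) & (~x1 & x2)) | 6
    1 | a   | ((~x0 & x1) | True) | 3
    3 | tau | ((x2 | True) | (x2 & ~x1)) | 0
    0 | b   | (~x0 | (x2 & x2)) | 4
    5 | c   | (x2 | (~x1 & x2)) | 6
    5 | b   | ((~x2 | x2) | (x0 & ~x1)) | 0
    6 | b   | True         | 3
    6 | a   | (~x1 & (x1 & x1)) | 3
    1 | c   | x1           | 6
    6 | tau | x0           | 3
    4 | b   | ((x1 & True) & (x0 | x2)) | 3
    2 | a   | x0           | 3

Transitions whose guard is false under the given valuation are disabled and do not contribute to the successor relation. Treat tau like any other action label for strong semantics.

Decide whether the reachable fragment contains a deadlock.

Answer: DEADLOCK-FREE

Analysis:
Reach set: {0,2,3,4}
  0: b→4  [1 out]
  2: a→3  [1 out]
  3: a→4  tau→0  [2 out]
  4: b→2  b→3  [2 out]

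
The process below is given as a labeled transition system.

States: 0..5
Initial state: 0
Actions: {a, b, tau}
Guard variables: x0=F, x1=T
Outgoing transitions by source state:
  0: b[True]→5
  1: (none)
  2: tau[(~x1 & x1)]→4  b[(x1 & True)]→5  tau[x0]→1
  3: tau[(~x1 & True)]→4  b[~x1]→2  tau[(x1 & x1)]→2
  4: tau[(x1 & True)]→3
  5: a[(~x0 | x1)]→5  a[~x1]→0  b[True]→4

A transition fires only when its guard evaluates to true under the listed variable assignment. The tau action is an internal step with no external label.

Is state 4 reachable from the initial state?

Guard filter leaves 6 enabled edge(s).
L0 = {0}
L1 = {5}  now seen {0,5}
L2 = {4}  now seen {0,4,5}
L3 = {3}  now seen {0,3,4,5}
L4 = {2}  now seen {0,2,3,4,5}
Reach set: {0,2,3,4,5}
Path to 4: b·b

Answer: REACHABLE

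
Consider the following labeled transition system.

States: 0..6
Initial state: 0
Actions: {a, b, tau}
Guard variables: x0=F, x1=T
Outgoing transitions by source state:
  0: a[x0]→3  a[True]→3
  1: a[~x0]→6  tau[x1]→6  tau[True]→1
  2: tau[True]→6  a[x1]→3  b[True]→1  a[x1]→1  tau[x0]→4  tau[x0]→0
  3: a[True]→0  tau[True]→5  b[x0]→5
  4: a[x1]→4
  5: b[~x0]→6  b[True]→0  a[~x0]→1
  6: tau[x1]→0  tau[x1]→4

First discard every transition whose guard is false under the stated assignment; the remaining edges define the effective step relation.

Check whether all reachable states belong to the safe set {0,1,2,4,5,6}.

Inv-set: {0,1,2,4,5,6}
Reach set: {0,1,3,4,5,6}
  0: safe
  1: safe
  3: ✗ unsafe
  4: safe
  5: safe
  6: safe
witness against invariant: a → 3

Answer: INVARIANT VIOLATED at state 3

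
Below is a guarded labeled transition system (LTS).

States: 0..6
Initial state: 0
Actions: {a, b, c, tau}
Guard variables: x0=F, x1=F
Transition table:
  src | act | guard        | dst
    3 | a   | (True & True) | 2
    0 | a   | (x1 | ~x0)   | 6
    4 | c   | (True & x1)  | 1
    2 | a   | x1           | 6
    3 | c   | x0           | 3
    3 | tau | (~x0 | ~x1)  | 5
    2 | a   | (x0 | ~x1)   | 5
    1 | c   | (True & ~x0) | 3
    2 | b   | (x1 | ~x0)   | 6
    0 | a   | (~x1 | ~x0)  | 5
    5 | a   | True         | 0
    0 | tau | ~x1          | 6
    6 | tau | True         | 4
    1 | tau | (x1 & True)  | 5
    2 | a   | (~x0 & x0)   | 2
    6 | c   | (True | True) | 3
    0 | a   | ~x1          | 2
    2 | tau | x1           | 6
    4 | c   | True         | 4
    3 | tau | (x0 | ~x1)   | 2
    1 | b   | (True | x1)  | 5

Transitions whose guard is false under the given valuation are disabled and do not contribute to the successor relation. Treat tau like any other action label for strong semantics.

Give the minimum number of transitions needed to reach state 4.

Layered search for 4:
  depth 0: {0}
  depth 1: {2,5,6}
  depth 2: {3,4}
first hit 4 at d=2 via a·tau

Answer: 2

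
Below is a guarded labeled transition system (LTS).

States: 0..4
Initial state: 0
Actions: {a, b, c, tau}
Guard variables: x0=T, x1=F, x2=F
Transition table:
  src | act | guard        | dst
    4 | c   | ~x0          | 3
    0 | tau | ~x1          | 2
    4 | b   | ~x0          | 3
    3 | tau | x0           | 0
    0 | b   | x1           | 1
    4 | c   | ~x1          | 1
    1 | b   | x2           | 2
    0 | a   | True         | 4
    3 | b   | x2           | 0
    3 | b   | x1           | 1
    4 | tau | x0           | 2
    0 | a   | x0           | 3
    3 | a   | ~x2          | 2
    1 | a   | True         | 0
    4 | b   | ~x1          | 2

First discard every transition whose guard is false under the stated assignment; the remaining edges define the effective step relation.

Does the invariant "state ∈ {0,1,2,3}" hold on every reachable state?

Allowed set {0,1,2,3}
R = {0,1,2,3,4}
  0: ✓
  1: ✓
  2: ✓
  3: ✓
  4: ✗ unsafe
counterexample path to 4: a

Answer: INVARIANT VIOLATED at state 4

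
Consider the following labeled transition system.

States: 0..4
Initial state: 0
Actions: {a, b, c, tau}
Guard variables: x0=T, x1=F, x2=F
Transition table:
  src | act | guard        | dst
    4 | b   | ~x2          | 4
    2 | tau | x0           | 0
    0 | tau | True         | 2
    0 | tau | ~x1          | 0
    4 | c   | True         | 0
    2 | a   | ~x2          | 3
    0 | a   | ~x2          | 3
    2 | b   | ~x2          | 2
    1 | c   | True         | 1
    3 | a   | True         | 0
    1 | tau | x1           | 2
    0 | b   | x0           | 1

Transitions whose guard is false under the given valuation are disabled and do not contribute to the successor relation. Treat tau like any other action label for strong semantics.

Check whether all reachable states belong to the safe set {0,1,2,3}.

Safe = {0,1,2,3}
Reach set: {0,1,2,3}
  0: ✓
  1: ✓
  2: ✓
  3: ✓

Answer: INVARIANT HOLDS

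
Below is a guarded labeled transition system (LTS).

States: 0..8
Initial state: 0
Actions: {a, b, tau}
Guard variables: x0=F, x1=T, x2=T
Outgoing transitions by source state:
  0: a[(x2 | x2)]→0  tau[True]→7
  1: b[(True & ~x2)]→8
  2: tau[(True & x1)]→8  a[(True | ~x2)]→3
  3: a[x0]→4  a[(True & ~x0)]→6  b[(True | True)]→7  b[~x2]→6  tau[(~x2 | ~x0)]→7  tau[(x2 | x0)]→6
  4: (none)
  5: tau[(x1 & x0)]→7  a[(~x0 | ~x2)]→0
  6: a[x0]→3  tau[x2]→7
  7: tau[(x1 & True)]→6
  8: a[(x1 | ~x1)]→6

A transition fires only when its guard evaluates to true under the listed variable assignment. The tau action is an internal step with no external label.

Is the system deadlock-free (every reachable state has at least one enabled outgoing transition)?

Answer: DEADLOCK-FREE

Analysis:
R = {0,6,7}
  0: a→0  tau→7  [2 out]
  6: tau→7  [1 out]
  7: tau→6  [1 out]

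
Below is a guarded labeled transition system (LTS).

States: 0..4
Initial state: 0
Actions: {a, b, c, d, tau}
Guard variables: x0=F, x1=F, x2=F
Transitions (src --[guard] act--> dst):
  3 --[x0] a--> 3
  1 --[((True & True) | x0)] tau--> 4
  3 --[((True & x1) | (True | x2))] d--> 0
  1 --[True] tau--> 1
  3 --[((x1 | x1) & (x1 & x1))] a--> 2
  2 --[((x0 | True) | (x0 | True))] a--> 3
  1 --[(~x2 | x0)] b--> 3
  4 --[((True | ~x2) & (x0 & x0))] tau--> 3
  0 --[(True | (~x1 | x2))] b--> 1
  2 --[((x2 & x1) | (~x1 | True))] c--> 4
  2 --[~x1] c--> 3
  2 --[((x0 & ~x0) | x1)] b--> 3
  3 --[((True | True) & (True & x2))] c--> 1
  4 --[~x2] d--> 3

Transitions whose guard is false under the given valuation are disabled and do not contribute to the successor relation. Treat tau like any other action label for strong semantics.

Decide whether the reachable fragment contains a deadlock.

R = {0,1,3,4}
  0: b→1  [1 out]
  1: b→3  tau→1  tau→4  [3 out]
  3: d→0  [1 out]
  4: d→3  [1 out]

Answer: DEADLOCK-FREE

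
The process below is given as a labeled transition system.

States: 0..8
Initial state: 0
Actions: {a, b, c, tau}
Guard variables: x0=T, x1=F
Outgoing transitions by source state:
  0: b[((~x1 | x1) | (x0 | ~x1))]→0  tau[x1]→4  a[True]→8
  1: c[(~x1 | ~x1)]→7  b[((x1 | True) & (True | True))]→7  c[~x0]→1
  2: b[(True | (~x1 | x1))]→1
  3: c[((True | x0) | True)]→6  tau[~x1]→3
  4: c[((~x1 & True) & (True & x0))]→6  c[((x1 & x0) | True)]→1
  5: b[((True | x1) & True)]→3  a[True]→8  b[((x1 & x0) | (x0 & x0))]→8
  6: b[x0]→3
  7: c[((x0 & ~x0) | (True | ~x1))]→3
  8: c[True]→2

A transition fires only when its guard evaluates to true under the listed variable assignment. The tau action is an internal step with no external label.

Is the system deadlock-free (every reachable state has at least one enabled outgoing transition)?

Answer: DEADLOCK-FREE

Working:
Reachable = {0,1,2,3,6,7,8}
  0: a→8  b→0  [2 out]
  1: b→7  c→7  [2 out]
  2: b→1  [1 out]
  3: c→6  tau→3  [2 out]
  6: b→3  [1 out]
  7: c→3  [1 out]
  8: c→2  [1 out]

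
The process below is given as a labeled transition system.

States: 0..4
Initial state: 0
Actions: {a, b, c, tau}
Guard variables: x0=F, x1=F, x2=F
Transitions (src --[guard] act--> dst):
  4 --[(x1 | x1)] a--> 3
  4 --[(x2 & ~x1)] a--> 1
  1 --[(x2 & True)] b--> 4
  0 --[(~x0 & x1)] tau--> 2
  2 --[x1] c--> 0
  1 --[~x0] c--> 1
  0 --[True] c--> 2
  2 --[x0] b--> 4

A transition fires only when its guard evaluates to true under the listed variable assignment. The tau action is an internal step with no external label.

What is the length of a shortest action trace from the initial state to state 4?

Breadth-first toward 4:
  depth 0: {0}
  depth 1: {2}
4 never appears.

Answer: UNREACHABLE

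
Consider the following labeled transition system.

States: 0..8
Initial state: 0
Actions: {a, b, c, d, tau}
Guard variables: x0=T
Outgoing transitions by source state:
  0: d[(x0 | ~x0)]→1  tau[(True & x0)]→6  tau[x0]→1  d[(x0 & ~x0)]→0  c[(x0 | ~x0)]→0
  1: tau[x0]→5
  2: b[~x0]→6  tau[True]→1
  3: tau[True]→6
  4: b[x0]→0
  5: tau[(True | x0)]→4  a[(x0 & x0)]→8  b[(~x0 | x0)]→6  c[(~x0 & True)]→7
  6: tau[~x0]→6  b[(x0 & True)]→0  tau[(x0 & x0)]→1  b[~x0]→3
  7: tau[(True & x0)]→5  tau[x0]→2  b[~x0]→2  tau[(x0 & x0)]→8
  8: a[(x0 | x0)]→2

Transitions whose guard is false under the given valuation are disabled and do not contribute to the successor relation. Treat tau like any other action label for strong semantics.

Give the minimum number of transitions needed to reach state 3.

Answer: UNREACHABLE

Analysis:
Breadth-first toward 3:
  L0 = {0}
  L1 = {1,6}
  L2 = {5}
  L3 = {4,8}
  L4 = {2}
3 never appears.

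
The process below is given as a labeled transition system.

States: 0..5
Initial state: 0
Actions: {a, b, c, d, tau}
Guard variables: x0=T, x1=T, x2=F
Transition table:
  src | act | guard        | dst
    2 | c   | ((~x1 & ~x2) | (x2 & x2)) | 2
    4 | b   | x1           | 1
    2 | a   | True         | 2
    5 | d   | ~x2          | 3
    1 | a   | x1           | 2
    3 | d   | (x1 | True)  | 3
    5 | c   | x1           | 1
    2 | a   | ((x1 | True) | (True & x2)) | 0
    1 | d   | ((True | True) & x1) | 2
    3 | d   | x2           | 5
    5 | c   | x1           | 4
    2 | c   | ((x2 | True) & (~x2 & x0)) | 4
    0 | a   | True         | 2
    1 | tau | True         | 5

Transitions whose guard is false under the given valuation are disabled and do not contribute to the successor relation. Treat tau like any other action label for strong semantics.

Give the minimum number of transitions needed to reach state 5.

Answer: 4

Working:
Layered search for 5:
  Layer 0: {0}
  Layer 1: {2}
  Layer 2: {4}
  Layer 3: {1}
  Layer 4: {5}
5 enters at depth 4; path a·c·b·tau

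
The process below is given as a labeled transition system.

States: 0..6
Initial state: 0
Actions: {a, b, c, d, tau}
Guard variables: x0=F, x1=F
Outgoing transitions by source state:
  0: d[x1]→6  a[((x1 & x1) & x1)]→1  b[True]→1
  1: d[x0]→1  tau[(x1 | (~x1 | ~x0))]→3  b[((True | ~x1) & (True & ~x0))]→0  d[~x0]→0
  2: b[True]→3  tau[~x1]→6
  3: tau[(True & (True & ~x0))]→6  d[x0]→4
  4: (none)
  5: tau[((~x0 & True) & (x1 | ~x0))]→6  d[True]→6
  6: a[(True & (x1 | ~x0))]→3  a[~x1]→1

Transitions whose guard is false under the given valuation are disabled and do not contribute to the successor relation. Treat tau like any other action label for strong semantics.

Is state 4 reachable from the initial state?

Answer: UNREACHABLE

Trace:
11 transition(s) survive guard evaluation.
depth 0: {0}
depth 1: {1}  cumulative {0,1}
depth 2: {3}  cumulative {0,1,3}
depth 3: {6}  cumulative {0,1,3,6}
Reach set: {0,1,3,6}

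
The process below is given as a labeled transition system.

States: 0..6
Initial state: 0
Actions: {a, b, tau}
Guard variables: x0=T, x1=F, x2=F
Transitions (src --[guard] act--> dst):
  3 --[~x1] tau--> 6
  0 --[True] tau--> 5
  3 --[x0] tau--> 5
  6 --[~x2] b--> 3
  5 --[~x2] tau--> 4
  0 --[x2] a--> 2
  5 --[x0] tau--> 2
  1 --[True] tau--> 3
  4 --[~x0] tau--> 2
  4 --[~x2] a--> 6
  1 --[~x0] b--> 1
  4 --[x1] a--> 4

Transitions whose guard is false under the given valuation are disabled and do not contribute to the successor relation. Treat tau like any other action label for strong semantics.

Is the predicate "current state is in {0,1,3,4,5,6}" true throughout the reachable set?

Answer: INVARIANT VIOLATED at state 2

Working:
Allowed set {0,1,3,4,5,6}
Reachable = {0,2,3,4,5,6}
  0: ok
  2: VIOLATES
  3: ok
  4: ok
  5: ok
  6: ok
witness against invariant: tau·tau → 2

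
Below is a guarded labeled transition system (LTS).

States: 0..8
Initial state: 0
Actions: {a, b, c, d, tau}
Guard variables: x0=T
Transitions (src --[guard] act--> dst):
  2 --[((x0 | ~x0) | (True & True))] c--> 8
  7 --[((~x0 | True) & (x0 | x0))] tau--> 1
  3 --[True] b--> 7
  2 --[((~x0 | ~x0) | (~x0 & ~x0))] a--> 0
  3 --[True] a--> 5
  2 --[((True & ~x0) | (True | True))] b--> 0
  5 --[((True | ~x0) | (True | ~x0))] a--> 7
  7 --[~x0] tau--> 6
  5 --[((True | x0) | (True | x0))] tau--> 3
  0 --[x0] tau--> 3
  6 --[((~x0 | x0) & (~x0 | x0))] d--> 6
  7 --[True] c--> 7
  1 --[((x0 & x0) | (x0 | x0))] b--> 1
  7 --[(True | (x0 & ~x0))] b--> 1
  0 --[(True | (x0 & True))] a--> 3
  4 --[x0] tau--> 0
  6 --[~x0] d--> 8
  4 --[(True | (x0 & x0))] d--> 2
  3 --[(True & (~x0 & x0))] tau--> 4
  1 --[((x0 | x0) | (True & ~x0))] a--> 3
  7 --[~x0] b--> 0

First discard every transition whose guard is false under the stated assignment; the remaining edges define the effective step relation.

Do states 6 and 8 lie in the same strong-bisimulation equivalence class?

Compute ~ classes (split until stable):
  π0 = {{0,1,2,3,4,5,6,7,8}}
  π1 = {{0,5},{1,3},{2},{4},{6},{7},{8}}
  π2 = {{0},{1},{2},{3},{4},{5},{6},{7},{8}}
Fixed point at round 3; 9 class(es).
6∈{6}, 8∈{8}

Answer: NOT BISIMILAR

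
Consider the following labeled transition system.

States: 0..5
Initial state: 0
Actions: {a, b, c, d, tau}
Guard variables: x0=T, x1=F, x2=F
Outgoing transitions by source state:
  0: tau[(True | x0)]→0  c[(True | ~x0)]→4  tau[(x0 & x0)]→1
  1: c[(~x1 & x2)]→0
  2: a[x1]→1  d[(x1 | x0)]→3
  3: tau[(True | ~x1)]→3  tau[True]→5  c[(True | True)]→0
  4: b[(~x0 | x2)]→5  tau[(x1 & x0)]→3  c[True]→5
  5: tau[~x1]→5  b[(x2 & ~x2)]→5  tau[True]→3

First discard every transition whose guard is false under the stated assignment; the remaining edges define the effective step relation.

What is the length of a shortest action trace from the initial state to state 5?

Breadth-first toward 5:
  depth 0: {0}
  depth 1: {1,4}
  depth 2: {5}
5 enters at depth 2; path c·c

Answer: 2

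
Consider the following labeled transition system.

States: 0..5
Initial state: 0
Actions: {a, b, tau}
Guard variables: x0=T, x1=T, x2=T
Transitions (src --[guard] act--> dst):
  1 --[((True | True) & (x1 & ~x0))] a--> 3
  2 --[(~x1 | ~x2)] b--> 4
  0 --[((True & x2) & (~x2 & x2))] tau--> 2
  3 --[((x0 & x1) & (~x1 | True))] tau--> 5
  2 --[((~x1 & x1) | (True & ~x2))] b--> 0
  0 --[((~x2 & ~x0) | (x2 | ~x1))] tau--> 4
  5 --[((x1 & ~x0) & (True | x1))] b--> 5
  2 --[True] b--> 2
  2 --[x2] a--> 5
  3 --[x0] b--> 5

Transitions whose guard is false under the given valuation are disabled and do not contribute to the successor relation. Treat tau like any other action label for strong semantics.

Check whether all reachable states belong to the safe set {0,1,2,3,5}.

Answer: INVARIANT VIOLATED at state 4

Working:
Allowed set {0,1,2,3,5}
R = {0,4}
  0: ok
  4: ✗ unsafe
reach 4 via tau — violates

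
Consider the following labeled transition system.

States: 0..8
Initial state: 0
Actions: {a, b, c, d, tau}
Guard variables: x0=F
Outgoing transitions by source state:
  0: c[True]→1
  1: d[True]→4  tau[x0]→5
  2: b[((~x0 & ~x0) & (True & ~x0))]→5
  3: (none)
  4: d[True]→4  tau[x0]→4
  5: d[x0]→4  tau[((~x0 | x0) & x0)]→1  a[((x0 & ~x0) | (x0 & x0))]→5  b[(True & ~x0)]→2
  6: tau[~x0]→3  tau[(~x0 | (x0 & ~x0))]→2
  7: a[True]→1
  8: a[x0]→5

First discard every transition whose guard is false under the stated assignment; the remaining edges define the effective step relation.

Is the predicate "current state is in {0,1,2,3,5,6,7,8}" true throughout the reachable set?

Inv-set: {0,1,2,3,5,6,7,8}
R = {0,1,4}
  0: ✓
  1: ✓
  4: ✗ unsafe
witness against invariant: c·d → 4

Answer: INVARIANT VIOLATED at state 4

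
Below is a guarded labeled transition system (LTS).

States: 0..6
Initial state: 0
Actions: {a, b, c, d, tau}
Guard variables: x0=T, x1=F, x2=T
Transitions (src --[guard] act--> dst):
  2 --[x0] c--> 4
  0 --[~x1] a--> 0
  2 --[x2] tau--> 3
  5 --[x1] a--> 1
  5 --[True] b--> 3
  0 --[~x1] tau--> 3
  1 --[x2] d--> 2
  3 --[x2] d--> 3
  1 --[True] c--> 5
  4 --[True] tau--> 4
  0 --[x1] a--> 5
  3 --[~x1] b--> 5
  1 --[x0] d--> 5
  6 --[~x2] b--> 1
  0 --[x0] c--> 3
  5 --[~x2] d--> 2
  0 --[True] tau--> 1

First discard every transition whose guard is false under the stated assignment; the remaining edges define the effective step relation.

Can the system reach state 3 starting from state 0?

Answer: REACHABLE

Analysis:
Guard filter leaves 13 enabled edge(s).
L0 = {0}
L1 = {1,3}  now seen {0,1,3}
L2 = {2,5}  now seen {0,1,2,3,5}
L3 = {4}  now seen {0,1,2,3,4,5}
Reachable = {0,1,2,3,4,5}
trace reaching 3: tau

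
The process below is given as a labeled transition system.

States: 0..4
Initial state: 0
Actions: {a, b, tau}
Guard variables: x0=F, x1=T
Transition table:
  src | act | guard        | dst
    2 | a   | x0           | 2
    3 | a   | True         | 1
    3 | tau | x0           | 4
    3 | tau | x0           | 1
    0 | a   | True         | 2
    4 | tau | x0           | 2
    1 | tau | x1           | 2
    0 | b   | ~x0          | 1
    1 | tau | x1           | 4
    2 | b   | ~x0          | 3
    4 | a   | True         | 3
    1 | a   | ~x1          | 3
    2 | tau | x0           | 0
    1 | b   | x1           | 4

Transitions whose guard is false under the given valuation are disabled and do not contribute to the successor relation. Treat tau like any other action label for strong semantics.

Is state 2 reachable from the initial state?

Answer: REACHABLE

Trace:
After dropping false guards: 8 live edges.
L0 = {0}
L1 = {1,2}  now seen {0,1,2}
L2 = {3,4}  now seen {0,1,2,3,4}
Reachable = {0,1,2,3,4}
witness 2: a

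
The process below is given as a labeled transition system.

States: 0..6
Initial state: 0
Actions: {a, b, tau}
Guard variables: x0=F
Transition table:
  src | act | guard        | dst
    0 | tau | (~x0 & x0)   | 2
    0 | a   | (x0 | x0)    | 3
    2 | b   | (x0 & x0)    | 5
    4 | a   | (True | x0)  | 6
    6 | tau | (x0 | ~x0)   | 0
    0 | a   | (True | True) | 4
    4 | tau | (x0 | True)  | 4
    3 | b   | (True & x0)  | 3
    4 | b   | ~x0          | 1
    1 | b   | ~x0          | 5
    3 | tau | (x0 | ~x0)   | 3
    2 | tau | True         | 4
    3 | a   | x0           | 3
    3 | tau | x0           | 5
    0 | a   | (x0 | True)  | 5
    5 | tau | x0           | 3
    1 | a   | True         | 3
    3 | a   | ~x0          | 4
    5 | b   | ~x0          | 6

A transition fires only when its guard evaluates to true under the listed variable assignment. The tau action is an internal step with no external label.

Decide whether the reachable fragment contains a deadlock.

Reach set: {0,1,3,4,5,6}
  0: a→4  a→5  [2 out]
  1: a→3  b→5  [2 out]
  3: a→4  tau→3  [2 out]
  4: a→6  b→1  tau→4  [3 out]
  5: b→6  [1 out]
  6: tau→0  [1 out]

Answer: DEADLOCK-FREE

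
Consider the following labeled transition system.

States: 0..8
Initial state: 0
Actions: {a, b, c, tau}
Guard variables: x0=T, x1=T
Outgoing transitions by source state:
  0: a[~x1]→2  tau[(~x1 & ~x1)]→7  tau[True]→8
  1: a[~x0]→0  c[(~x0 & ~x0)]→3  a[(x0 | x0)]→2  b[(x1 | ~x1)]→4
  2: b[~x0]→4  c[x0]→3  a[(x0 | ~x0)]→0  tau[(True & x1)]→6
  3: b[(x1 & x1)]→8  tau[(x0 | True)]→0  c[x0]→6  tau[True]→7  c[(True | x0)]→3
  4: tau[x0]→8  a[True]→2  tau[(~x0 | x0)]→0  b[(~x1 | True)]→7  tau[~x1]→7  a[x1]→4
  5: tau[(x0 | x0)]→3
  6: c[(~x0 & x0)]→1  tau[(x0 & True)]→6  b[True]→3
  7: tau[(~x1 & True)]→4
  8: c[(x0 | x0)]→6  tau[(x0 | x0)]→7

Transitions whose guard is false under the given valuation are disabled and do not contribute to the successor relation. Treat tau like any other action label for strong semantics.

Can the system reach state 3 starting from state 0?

Answer: REACHABLE

Trace:
Guard filter leaves 21 enabled edge(s).
Layer 0: {0}
Layer 1: {8}  total {0,8}
Layer 2: {6,7}  total {0,6,7,8}
Layer 3: {3}  total {0,3,6,7,8}
Reach set: {0,3,6,7,8}
witness 3: tau·c·b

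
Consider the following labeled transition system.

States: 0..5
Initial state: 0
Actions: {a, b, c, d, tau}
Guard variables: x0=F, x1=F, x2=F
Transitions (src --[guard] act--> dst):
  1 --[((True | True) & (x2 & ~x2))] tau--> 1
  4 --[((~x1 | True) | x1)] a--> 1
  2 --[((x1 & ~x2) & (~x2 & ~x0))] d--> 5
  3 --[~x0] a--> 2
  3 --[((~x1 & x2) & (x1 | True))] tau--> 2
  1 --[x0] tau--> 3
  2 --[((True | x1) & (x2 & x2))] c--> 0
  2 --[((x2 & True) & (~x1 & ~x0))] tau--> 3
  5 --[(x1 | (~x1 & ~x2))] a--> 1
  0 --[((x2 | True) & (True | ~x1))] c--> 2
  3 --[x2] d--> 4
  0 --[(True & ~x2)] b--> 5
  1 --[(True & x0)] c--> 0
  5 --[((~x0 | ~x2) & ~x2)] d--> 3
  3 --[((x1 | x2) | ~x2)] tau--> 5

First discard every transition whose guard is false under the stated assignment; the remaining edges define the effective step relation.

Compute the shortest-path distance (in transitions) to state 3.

Layered search for 3:
  Layer 0: {0}
  Layer 1: {2,5}
  Layer 2: {1,3}
depth(3)=2, e.g. b·d

Answer: 2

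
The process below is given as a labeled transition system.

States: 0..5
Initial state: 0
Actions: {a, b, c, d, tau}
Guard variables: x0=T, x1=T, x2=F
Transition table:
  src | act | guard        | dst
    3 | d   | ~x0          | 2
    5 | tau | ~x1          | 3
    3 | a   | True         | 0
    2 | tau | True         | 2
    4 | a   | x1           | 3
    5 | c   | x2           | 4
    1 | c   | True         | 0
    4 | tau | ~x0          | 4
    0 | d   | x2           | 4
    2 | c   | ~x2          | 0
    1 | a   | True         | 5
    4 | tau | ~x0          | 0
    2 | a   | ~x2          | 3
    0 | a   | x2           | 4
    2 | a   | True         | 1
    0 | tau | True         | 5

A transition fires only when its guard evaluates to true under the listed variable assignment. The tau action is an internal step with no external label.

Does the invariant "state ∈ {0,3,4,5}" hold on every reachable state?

Answer: INVARIANT HOLDS

Working:
Safe = {0,3,4,5}
Reach set: {0,5}
  0: ✓
  5: ✓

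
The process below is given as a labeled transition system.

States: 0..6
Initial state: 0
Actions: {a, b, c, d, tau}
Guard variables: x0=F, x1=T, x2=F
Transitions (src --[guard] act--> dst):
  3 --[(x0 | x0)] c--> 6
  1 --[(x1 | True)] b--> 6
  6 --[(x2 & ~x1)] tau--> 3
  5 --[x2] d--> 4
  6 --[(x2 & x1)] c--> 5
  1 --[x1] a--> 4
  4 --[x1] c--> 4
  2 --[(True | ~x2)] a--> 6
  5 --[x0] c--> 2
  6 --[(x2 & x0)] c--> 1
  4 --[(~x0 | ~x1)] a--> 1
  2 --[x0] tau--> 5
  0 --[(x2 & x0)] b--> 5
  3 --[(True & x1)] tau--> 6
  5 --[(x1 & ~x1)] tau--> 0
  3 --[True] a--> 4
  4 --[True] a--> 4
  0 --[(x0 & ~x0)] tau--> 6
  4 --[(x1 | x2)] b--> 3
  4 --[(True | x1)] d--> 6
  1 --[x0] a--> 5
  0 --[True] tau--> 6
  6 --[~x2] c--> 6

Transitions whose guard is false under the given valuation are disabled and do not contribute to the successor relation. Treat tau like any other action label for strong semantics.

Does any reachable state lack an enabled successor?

Answer: DEADLOCK-FREE

Trace:
Reachable = {0,6}
  0: tau→6  [deg 1]
  6: c→6  [deg 1]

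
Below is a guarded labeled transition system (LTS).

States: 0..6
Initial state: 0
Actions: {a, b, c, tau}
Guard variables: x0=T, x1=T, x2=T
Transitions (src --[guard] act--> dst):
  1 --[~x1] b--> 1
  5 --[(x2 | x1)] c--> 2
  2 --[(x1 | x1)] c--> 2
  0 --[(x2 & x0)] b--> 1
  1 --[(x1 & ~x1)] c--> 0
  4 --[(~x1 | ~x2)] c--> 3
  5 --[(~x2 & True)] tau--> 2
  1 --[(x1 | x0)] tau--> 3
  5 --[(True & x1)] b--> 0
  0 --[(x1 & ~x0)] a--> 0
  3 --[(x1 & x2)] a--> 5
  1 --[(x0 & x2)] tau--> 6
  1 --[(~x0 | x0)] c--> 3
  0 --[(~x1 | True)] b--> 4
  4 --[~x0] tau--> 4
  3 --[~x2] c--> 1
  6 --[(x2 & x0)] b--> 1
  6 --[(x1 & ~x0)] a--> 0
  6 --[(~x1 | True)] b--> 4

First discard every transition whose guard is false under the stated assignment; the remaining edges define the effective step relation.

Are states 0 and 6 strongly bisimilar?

Answer: BISIMILAR

Working:
Compute ~ classes (split until stable):
  π0 = {{0,1,2,3,4,5,6}}
  π1 = {{0,6},{1},{2},{3},{4},{5}}
stable after 2 split(s): 6 block(s)
class of 0: {0,6}; class of 6: {0,6}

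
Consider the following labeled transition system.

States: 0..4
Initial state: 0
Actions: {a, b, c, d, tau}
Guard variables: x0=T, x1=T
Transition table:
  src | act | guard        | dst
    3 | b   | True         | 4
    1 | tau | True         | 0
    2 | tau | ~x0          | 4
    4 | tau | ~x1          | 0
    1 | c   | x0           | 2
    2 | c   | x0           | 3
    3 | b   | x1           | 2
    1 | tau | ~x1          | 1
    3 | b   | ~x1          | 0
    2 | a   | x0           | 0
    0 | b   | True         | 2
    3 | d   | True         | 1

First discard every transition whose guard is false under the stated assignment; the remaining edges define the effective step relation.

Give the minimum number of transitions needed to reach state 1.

Layered search for 1:
  depth 0: {0}
  depth 1: {2}
  depth 2: {3}
  depth 3: {1,4}
depth(1)=3, e.g. b·c·d

Answer: 3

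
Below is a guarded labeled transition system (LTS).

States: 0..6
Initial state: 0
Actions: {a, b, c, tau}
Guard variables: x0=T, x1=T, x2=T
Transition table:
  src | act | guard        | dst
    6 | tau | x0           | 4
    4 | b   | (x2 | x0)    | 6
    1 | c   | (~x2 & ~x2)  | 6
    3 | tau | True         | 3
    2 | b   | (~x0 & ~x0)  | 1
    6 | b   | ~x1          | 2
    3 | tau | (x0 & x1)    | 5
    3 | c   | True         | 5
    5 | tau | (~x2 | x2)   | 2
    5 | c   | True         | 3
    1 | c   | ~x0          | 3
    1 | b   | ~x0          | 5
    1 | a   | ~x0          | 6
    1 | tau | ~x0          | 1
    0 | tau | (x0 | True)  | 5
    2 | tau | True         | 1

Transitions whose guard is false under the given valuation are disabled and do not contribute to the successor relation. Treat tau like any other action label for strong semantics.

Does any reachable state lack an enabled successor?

Answer: DEADLOCK at state 1

Trace:
Reach set: {0,1,2,3,5}
  0: tau→5  [1 out]
  1: ∅  [deadlock]
  2: tau→1  [1 out]
  3: c→5  tau→3  tau→5  [3 out]
  5: c→3  tau→2  [2 out]
witness 1: tau·tau·tau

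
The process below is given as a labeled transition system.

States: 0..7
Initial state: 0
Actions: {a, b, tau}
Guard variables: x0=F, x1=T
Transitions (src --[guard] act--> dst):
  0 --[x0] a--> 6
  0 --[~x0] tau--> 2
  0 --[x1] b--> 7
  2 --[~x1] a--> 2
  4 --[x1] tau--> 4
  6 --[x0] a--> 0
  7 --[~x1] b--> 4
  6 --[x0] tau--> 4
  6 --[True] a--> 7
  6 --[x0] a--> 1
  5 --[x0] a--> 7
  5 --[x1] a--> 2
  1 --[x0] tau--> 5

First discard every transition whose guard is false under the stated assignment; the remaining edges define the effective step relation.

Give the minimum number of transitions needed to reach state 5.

Breadth-first toward 5:
  L0 = {0}
  L1 = {2,7}
5 never appears.

Answer: UNREACHABLE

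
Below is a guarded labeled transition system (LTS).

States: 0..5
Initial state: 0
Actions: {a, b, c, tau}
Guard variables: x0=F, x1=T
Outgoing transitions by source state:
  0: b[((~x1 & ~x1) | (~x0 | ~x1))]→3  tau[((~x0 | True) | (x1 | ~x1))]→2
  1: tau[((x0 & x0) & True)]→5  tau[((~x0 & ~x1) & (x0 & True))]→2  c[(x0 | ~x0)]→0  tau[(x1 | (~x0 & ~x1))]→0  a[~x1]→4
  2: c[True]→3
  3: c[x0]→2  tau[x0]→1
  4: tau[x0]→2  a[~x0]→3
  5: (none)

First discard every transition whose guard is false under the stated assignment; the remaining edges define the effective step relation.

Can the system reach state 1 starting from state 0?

Answer: UNREACHABLE

Trace:
After dropping false guards: 6 live edges.
L0 = {0}
L1 = {2,3}  cumulative {0,2,3}
Reachable = {0,2,3}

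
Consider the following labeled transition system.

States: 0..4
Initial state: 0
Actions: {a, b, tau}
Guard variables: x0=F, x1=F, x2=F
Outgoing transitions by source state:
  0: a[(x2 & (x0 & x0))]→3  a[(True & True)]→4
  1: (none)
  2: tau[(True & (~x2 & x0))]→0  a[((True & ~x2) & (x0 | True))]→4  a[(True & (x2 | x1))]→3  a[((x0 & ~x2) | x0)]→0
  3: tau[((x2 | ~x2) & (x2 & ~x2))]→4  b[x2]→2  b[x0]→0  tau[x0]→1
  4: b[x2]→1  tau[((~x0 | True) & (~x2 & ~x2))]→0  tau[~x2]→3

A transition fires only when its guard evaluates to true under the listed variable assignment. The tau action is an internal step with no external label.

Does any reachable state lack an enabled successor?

Answer: DEADLOCK at state 3

Working:
R = {0,3,4}
  0: a→4  [1 out]
  3: ∅  [deadlock]
  4: tau→0  tau→3  [2 out]
witness 3: a·tau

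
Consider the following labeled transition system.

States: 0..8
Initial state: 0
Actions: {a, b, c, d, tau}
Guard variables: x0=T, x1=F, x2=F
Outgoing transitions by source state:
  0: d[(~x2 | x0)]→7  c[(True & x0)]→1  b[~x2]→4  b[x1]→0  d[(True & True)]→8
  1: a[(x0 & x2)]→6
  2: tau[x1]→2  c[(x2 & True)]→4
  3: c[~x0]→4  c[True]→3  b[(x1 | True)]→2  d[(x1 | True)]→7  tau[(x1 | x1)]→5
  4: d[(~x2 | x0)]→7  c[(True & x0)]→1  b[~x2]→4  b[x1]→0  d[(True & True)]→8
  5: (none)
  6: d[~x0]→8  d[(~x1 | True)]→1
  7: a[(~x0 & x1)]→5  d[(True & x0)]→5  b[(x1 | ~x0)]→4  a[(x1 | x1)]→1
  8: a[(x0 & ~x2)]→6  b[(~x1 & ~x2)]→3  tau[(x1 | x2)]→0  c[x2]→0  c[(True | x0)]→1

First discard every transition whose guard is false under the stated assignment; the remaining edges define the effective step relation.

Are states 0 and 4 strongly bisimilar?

Answer: BISIMILAR

Working:
Bisimulation quotient by refinement:
  round 0: {{0,1,2,3,4,5,6,7,8}}
  round 1: {{0,3,4},{1,2,5},{6,7},{8}}
  round 2: {{0,4},{1,2,5},{3},{6,7},{8}}
Fixed point at round 3; 5 class(es).
[0]={0,4}  [4]={0,4}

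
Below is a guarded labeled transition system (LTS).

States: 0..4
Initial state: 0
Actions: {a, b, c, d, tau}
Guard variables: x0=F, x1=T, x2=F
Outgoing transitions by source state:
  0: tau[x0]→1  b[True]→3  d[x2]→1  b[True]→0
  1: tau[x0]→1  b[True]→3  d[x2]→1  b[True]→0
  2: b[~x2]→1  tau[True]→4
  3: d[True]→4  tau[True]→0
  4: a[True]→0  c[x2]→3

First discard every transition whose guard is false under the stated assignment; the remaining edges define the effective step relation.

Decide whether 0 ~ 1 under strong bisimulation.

Answer: BISIMILAR

Trace:
Bisimulation quotient by refinement:
  round 0: {{0,1,2,3,4}}
  round 1: {{0,1},{2},{3},{4}}
Fixed point at round 2; 4 class(es).
class of 0: {0,1}; class of 1: {0,1}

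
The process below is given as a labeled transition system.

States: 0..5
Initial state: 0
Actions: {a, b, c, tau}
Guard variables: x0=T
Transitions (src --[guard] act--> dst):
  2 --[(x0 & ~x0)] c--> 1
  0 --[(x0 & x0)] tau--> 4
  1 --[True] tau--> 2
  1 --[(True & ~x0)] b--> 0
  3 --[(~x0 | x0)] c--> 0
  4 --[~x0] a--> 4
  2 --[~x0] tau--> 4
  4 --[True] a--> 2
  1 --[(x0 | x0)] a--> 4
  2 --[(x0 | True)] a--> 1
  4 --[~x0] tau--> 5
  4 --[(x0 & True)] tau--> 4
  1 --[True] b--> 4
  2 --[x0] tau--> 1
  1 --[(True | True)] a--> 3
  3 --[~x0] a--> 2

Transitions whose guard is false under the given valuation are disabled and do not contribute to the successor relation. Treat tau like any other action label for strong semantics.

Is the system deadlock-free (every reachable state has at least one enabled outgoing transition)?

Reach set: {0,1,2,3,4}
  0: tau→4  [deg 1]
  1: a→3  a→4  b→4  tau→2  [deg 4]
  2: a→1  tau→1  [deg 2]
  3: c→0  [deg 1]
  4: a→2  tau→4  [deg 2]

Answer: DEADLOCK-FREE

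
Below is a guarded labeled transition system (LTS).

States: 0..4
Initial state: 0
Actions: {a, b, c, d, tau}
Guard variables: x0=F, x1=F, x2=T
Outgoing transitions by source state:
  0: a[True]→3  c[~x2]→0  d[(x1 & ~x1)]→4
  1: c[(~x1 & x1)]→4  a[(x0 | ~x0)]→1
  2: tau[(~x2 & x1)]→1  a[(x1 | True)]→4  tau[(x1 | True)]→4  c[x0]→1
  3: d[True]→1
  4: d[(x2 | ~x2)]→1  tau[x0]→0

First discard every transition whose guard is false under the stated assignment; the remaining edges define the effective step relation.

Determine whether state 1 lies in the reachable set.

After dropping false guards: 6 live edges.
L0 = {0}
L1 = {3}  cumulative {0,3}
L2 = {1}  cumulative {0,1,3}
Reach set: {0,1,3}
witness 1: a·d

Answer: REACHABLE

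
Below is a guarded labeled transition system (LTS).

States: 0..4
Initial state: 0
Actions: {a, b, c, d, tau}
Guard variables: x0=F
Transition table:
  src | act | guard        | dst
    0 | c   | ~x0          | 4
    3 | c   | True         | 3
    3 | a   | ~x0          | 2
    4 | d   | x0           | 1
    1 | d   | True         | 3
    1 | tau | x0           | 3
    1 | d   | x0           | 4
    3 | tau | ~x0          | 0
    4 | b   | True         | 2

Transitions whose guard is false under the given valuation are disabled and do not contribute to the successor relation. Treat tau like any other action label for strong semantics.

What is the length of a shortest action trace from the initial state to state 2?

Breadth-first toward 2:
  depth 0: {0}
  depth 1: {4}
  depth 2: {2}
2 enters at depth 2; path c·b

Answer: 2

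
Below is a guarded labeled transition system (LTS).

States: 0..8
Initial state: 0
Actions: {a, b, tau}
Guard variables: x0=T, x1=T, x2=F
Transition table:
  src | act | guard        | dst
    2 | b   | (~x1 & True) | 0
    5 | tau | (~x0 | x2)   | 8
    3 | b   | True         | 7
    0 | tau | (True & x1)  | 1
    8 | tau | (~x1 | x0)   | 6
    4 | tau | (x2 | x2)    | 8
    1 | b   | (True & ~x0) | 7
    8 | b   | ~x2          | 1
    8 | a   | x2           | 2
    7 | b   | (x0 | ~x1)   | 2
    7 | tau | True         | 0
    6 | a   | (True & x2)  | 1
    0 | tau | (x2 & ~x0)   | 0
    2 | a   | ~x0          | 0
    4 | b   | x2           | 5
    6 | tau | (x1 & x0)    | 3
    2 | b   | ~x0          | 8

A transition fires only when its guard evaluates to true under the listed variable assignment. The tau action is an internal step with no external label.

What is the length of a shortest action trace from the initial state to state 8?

Answer: UNREACHABLE

Analysis:
Breadth-first toward 8:
  depth 0: {0}
  depth 1: {1}
8 never appears.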